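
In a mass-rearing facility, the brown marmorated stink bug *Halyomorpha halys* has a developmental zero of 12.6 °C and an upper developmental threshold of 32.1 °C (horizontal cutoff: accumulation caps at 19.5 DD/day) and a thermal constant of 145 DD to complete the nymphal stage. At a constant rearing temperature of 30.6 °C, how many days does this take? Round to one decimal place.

Daily accumulation = 30.6 − 12.6 = 18.0 DD/day.
Duration = 145 / 18.0 = 8.056 ≈ 8.1 days.

8.1 days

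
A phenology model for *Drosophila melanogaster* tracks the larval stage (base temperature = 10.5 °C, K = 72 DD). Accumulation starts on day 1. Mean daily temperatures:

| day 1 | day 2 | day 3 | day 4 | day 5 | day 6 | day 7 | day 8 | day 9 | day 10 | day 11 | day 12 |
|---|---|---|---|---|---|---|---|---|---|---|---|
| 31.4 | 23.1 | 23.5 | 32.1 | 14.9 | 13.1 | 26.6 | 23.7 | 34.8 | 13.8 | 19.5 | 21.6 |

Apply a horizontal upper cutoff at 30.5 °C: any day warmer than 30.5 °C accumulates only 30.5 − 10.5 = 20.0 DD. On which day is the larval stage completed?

day 6

Daily DD above 10.5 °C (capped at 20.0): 20.0, 12.6, 13.0, 20.0, 4.4, 2.6, 16.1, 13.2, 20.0, 3.3, 9.0, 11.1.
Cumulative: 20.0, 32.6, 45.6, 65.6, 70.0, 72.6, 88.7, 101.9, 121.9, 125.2, 134.2, 145.3.
The total first reaches 72 DD on day 6.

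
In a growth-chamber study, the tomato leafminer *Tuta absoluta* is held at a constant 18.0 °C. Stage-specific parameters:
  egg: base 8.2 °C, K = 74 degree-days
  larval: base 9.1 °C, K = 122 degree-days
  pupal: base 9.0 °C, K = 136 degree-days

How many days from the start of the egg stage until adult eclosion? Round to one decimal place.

36.4 days

egg: 74 / (18.0 − 8.2) = 74 / 9.8 = 7.551 d.
larval: 122 / (18.0 − 9.1) = 122 / 8.9 = 13.708 d.
pupal: 136 / (18.0 − 9.0) = 136 / 9.0 = 15.111 d.
Sum = 36.370 ≈ 36.4 days.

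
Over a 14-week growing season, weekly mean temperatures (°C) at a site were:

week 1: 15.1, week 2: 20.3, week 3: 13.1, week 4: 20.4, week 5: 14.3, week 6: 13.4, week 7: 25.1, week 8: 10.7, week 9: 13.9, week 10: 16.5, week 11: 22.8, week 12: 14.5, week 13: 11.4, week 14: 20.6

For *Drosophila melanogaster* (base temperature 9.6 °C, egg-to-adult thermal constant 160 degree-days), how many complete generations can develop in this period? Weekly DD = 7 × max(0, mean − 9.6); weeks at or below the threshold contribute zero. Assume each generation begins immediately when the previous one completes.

Weekly DD (7 × max(0, T̄ − 9.6)): 38.5, 74.9, 24.5, 75.6, 32.9, 26.6, 108.5, 7.7, 30.1, 48.3, 92.4, 34.3, 12.6, 77.0.
Season total = 683.9 DD.
Complete generations = ⌊683.9 / 160⌋ = 4.

4 generations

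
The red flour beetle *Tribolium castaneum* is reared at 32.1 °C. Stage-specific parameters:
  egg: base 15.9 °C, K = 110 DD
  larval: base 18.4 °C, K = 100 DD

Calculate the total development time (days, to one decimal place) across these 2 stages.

14.1 days

egg: 110 / (32.1 − 15.9) = 110 / 16.2 = 6.790 d.
larval: 100 / (32.1 − 18.4) = 100 / 13.7 = 7.299 d.
Sum = 14.089 ≈ 14.1 days.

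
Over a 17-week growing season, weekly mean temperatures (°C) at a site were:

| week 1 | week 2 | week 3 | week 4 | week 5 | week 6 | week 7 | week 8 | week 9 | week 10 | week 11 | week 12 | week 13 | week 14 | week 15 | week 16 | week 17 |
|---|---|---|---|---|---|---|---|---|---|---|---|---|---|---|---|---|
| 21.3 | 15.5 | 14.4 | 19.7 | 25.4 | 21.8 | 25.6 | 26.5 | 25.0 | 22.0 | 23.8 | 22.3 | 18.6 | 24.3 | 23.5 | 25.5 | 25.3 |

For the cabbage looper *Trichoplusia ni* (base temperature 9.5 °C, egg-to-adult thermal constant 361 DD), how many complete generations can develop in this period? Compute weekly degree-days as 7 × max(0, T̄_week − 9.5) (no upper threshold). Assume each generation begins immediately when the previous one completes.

Weekly DD (7 × max(0, T̄ − 9.5)): 82.6, 42.0, 34.3, 71.4, 111.3, 86.1, 112.7, 119.0, 108.5, 87.5, 100.1, 89.6, 63.7, 103.6, 98.0, 112.0, 110.6.
Season total = 1533.0 DD.
Complete generations = ⌊1533.0 / 361⌋ = 4.

4 generations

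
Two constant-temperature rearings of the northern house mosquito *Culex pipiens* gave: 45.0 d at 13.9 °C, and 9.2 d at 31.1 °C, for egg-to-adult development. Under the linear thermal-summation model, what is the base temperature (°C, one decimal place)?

9.5 °C

Under the model K = D·(T − T_b), so D₁·(T₁ − T_b) = D₂·(T₂ − T_b).
45.0·(13.9 − T_b) = 9.2·(31.1 − T_b)
T_b = (45.0·13.9 − 9.2·31.1) / (45.0 − 9.2) = 339.38 / 35.8 = 9.480 °C ≈ 9.5 °C.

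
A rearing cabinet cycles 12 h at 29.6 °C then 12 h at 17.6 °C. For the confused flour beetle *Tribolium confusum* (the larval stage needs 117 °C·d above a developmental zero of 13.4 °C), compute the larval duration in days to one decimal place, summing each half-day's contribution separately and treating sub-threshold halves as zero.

Day half: max(0, 29.6 − 13.4) × 0.5 = 16.2 × 0.5 = 8.10 DD.
Night half: max(0, 17.6 − 13.4) × 0.5 = 4.2 × 0.5 = 2.10 DD.
Per 24 h: 10.20 DD/day.
Duration = 117 / 10.20 = 11.471 ≈ 11.5 days.

11.5 days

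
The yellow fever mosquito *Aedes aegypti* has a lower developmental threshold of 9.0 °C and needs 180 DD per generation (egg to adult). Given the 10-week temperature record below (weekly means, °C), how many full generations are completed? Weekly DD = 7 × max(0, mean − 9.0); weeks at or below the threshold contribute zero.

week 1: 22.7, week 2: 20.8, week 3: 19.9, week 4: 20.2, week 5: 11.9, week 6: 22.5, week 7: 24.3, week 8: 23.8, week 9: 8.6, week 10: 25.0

Weekly DD (7 × max(0, T̄ − 9.0)): 95.9, 82.6, 76.3, 78.4, 20.3, 94.5, 107.1, 103.6, 0.0, 112.0.
Season total = 770.7 DD.
Complete generations = ⌊770.7 / 180⌋ = 4.

4 generations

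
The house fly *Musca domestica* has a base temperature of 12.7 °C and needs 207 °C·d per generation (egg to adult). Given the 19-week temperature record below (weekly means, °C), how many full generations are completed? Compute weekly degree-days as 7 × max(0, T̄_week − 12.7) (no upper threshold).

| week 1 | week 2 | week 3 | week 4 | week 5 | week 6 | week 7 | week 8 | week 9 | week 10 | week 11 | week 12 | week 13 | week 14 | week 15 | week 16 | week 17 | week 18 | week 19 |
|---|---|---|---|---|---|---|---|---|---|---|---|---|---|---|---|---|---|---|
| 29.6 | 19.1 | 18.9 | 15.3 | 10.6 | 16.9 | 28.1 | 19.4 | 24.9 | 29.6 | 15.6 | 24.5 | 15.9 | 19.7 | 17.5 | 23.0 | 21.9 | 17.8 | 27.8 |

5 generations

Weekly DD (7 × max(0, T̄ − 12.7)): 118.3, 44.8, 43.4, 18.2, 0.0, 29.4, 107.8, 46.9, 85.4, 118.3, 20.3, 82.6, 22.4, 49.0, 33.6, 72.1, 64.4, 35.7, 105.7.
Season total = 1098.3 DD.
Complete generations = ⌊1098.3 / 207⌋ = 5.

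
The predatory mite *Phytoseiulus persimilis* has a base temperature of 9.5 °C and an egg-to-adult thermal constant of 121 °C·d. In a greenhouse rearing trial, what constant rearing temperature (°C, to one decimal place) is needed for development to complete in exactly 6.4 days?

28.4 °C

Required daily accumulation = 121 / 6.4 = 18.906 DD/day.
T = T_base + 18.906 = 9.5 + 18.906 = 28.406 ≈ 28.4 °C.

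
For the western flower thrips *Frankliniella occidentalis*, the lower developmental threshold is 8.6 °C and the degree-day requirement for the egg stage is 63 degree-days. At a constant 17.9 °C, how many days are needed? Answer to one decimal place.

Daily accumulation = 17.9 − 8.6 = 9.3 DD/day.
Duration = 63 / 9.3 = 6.774 ≈ 6.8 days.

6.8 days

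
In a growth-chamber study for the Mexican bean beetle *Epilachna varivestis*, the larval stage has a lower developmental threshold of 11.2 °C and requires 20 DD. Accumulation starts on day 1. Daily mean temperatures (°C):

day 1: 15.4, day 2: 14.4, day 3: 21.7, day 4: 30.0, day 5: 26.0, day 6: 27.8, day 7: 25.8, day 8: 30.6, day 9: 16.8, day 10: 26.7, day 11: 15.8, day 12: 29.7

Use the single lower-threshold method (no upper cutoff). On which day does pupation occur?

day 4

Daily DD above 11.2 °C: 4.2, 3.2, 10.5, 18.8, 14.8, 16.6, 14.6, 19.4, 5.6, 15.5, 4.6, 18.5.
Cumulative: 4.2, 7.4, 17.9, 36.7, 51.5, 68.1, 82.7, 102.1, 107.7, 123.2, 127.8, 146.3.
The total first reaches 20 DD on day 4.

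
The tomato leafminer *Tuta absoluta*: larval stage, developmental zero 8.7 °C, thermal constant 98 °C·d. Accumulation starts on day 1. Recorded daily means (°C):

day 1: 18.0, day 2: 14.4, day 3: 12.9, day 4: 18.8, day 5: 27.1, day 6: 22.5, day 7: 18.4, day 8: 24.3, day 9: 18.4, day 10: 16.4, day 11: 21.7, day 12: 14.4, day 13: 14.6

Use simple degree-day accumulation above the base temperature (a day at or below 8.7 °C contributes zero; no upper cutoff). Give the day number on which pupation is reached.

Daily DD above 8.7 °C: 9.3, 5.7, 4.2, 10.1, 18.4, 13.8, 9.7, 15.6, 9.7, 7.7, 13.0, 5.7, 5.9.
Cumulative: 9.3, 15.0, 19.2, 29.3, 47.7, 61.5, 71.2, 86.8, 96.5, 104.2, 117.2, 122.9, 128.8.
The total first reaches 98 DD on day 10.

day 10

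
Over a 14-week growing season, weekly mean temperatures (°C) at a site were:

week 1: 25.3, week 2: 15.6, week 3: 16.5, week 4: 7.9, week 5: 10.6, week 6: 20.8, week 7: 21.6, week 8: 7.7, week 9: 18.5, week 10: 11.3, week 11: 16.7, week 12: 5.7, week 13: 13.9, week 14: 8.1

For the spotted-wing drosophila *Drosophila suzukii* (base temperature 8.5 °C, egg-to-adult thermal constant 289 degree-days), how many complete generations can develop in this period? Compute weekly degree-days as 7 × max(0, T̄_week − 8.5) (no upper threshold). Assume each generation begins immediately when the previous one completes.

2 generations

Weekly DD (7 × max(0, T̄ − 8.5)): 117.6, 49.7, 56.0, 0.0, 14.7, 86.1, 91.7, 0.0, 70.0, 19.6, 57.4, 0.0, 37.8, 0.0.
Season total = 600.6 DD.
Complete generations = ⌊600.6 / 289⌋ = 2.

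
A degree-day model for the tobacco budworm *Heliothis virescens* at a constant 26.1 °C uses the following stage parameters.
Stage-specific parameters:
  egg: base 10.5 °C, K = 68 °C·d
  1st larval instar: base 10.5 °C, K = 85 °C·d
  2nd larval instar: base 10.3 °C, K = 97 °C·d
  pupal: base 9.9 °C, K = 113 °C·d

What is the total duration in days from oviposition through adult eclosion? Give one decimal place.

egg: 68 / (26.1 − 10.5) = 68 / 15.6 = 4.359 d.
1st larval instar: 85 / (26.1 − 10.5) = 85 / 15.6 = 5.449 d.
2nd larval instar: 97 / (26.1 − 10.3) = 97 / 15.8 = 6.139 d.
pupal: 113 / (26.1 − 9.9) = 113 / 16.2 = 6.975 d.
Sum = 22.922 ≈ 22.9 days.

22.9 days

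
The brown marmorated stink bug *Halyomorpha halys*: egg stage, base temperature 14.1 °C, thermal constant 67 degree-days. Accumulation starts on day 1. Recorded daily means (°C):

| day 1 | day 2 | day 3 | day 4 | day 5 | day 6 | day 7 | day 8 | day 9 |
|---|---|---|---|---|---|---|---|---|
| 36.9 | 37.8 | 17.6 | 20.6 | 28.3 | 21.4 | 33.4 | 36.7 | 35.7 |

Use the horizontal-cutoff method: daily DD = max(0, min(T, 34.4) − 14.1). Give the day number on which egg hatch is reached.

day 6

Daily DD above 14.1 °C (capped at 20.3): 20.3, 20.3, 3.5, 6.5, 14.2, 7.3, 19.3, 20.3, 20.3.
Cumulative: 20.3, 40.6, 44.1, 50.6, 64.8, 72.1, 91.4, 111.7, 132.0.
The total first reaches 67 DD on day 6.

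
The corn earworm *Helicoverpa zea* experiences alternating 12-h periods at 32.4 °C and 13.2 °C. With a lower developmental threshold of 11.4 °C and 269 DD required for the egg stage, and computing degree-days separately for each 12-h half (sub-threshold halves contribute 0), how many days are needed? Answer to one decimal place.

23.6 days

Day half: max(0, 32.4 − 11.4) × 0.5 = 21.0 × 0.5 = 10.50 DD.
Night half: max(0, 13.2 − 11.4) × 0.5 = 1.8 × 0.5 = 0.90 DD.
Per 24 h: 11.40 DD/day.
Duration = 269 / 11.40 = 23.596 ≈ 23.6 days.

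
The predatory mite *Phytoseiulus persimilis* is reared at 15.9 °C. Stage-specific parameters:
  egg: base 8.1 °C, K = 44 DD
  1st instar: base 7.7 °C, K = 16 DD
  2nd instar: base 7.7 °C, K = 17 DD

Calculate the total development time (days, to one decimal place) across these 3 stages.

egg: 44 / (15.9 − 8.1) = 44 / 7.8 = 5.641 d.
1st instar: 16 / (15.9 − 7.7) = 16 / 8.2 = 1.951 d.
2nd instar: 17 / (15.9 − 7.7) = 17 / 8.2 = 2.073 d.
Sum = 9.665 ≈ 9.7 days.

9.7 days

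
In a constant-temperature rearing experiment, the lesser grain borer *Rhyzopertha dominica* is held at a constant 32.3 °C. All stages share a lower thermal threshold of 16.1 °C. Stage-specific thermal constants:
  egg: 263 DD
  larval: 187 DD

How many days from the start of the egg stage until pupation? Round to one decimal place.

Daily accumulation at 32.3 °C = 32.3 − 16.1 = 16.2 DD/day.
Total K = 263 + 187 = 450 DD.
Total duration = 450 / 16.2 = 27.778 ≈ 27.8 days.

27.8 days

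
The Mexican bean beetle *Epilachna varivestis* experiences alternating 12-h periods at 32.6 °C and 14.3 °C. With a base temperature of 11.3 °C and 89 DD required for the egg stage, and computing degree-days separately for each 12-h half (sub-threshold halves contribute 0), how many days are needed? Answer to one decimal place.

Day half: max(0, 32.6 − 11.3) × 0.5 = 21.3 × 0.5 = 10.65 DD.
Night half: max(0, 14.3 − 11.3) × 0.5 = 3.0 × 0.5 = 1.50 DD.
Per 24 h: 12.15 DD/day.
Duration = 89 / 12.15 = 7.325 ≈ 7.3 days.

7.3 days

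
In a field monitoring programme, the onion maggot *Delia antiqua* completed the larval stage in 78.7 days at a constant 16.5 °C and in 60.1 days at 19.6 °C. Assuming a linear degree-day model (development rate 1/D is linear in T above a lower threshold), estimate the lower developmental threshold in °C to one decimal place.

6.5 °C

Linear rate model ⇒ the product D·(T − T_b) is constant across temperatures.
78.7·(16.5 − T_b) = 60.1·(19.6 − T_b)
T_b = (78.7·16.5 − 60.1·19.6) / (78.7 − 60.1) = 120.59 / 18.6 = 6.483 °C ≈ 6.5 °C.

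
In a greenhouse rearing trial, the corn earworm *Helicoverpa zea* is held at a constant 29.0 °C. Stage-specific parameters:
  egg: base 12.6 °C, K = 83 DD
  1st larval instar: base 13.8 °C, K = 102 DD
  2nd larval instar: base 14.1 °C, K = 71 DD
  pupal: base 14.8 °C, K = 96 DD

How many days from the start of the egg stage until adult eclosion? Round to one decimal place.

egg: 83 / (29.0 − 12.6) = 83 / 16.4 = 5.061 d.
1st larval instar: 102 / (29.0 − 13.8) = 102 / 15.2 = 6.711 d.
2nd larval instar: 71 / (29.0 − 14.1) = 71 / 14.9 = 4.765 d.
pupal: 96 / (29.0 − 14.8) = 96 / 14.2 = 6.761 d.
Sum = 23.297 ≈ 23.3 days.

23.3 days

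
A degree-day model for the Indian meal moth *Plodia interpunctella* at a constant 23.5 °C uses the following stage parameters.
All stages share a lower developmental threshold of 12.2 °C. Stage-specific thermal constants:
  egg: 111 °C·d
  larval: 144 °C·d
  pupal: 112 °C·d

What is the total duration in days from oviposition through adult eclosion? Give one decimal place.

Daily accumulation at 23.5 °C = 23.5 − 12.2 = 11.3 DD/day.
Total K = 111 + 144 + 112 = 367 DD.
Total duration = 367 / 11.3 = 32.478 ≈ 32.5 days.

32.5 days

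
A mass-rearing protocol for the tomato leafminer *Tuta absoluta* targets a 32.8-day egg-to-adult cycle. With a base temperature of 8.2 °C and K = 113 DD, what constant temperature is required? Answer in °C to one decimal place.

11.6 °C

Required daily accumulation = 113 / 32.8 = 3.445 DD/day.
T = T_base + 3.445 = 8.2 + 3.445 = 11.645 ≈ 11.6 °C.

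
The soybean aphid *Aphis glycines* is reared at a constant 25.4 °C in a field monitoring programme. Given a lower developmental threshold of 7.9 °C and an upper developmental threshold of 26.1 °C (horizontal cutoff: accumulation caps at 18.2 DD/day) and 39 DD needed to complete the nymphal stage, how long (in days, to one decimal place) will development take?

2.2 days

Daily accumulation = 25.4 − 7.9 = 17.5 DD/day.
Duration = 39 / 17.5 = 2.229 ≈ 2.2 days.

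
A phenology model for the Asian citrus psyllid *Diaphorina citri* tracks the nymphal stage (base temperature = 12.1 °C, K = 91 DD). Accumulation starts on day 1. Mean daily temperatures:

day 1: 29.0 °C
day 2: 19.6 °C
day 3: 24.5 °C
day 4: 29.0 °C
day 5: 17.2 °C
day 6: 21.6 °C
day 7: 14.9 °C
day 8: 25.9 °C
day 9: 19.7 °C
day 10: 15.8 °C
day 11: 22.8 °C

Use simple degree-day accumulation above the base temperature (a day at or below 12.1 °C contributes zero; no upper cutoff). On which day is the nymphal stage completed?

day 9

Daily DD above 12.1 °C: 16.9, 7.5, 12.4, 16.9, 5.1, 9.5, 2.8, 13.8, 7.6, 3.7, 10.7.
Cumulative: 16.9, 24.4, 36.8, 53.7, 58.8, 68.3, 71.1, 84.9, 92.5, 96.2, 106.9.
The total first reaches 91 DD on day 9.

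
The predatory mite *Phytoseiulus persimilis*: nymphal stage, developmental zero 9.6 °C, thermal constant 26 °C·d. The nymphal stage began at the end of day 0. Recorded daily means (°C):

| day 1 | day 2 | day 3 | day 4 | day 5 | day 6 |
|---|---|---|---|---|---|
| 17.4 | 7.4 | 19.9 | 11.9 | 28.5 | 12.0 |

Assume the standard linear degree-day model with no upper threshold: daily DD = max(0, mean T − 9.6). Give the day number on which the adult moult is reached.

day 5

Daily DD above 9.6 °C: 7.8, 0.0, 10.3, 2.3, 18.9, 2.4.
Cumulative: 7.8, 7.8, 18.1, 20.4, 39.3, 41.7.
The total first reaches 26 DD on day 5.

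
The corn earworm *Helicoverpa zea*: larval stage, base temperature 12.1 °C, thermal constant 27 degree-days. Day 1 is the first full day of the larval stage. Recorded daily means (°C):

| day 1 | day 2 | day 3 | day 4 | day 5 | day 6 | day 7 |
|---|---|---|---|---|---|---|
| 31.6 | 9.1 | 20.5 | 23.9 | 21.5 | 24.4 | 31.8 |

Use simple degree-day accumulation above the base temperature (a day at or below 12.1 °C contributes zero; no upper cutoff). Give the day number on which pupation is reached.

day 3

Daily DD above 12.1 °C: 19.5, 0.0, 8.4, 11.8, 9.4, 12.3, 19.7.
Cumulative: 19.5, 19.5, 27.9, 39.7, 49.1, 61.4, 81.1.
The total first reaches 27 DD on day 3.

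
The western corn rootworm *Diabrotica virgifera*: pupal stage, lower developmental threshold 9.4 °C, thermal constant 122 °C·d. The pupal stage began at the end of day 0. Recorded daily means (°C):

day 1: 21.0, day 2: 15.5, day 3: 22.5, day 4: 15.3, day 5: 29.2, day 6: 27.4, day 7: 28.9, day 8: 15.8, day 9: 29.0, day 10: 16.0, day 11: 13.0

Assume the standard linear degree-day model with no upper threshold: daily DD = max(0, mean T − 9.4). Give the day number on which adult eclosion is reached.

Daily DD above 9.4 °C: 11.6, 6.1, 13.1, 5.9, 19.8, 18.0, 19.5, 6.4, 19.6, 6.6, 3.6.
Cumulative: 11.6, 17.7, 30.8, 36.7, 56.5, 74.5, 94.0, 100.4, 120.0, 126.6, 130.2.
The total first reaches 122 DD on day 10.

day 10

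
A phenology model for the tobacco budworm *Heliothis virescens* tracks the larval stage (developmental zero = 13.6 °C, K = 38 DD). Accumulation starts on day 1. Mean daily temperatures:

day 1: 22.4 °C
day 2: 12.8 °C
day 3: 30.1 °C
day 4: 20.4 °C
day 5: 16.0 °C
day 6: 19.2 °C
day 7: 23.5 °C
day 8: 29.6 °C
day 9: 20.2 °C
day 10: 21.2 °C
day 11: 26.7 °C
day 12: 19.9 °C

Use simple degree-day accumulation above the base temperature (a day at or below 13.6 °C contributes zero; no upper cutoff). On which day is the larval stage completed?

day 6

Daily DD above 13.6 °C: 8.8, 0.0, 16.5, 6.8, 2.4, 5.6, 9.9, 16.0, 6.6, 7.6, 13.1, 6.3.
Cumulative: 8.8, 8.8, 25.3, 32.1, 34.5, 40.1, 50.0, 66.0, 72.6, 80.2, 93.3, 99.6.
The total first reaches 38 DD on day 6.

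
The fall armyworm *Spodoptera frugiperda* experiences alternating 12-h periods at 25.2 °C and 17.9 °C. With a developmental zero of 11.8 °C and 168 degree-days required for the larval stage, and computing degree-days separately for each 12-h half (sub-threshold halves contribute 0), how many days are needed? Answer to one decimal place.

17.2 days

Day half: max(0, 25.2 − 11.8) × 0.5 = 13.4 × 0.5 = 6.70 DD.
Night half: max(0, 17.9 − 11.8) × 0.5 = 6.1 × 0.5 = 3.05 DD.
Per 24 h: 9.75 DD/day.
Duration = 168 / 9.75 = 17.231 ≈ 17.2 days.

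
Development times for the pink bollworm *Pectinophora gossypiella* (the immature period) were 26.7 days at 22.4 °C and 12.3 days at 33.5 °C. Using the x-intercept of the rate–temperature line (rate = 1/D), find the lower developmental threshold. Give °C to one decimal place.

Linear rate model ⇒ the product D·(T − T_b) is constant across temperatures.
26.7·(22.4 − T_b) = 12.3·(33.5 − T_b)
T_b = (26.7·22.4 − 12.3·33.5) / (26.7 − 12.3) = 186.03 / 14.4 = 12.919 °C ≈ 12.9 °C.

12.9 °C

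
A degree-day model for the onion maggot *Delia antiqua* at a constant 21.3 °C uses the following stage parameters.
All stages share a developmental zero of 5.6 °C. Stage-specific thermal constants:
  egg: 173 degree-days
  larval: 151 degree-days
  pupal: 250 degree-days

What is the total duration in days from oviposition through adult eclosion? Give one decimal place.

36.6 days

Daily accumulation at 21.3 °C = 21.3 − 5.6 = 15.7 DD/day.
Total K = 173 + 151 + 250 = 574 DD.
Total duration = 574 / 15.7 = 36.561 ≈ 36.6 days.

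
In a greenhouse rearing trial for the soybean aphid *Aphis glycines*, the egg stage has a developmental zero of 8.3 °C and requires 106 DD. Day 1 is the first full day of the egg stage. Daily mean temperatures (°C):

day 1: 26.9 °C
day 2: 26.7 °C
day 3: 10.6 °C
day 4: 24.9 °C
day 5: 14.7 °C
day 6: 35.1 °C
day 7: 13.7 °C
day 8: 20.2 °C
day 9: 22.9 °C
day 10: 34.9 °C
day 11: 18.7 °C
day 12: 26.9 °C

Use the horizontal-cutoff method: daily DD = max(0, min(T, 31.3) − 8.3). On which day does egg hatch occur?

day 9

Daily DD above 8.3 °C (capped at 23.0): 18.6, 18.4, 2.3, 16.6, 6.4, 23.0, 5.4, 11.9, 14.6, 23.0, 10.4, 18.6.
Cumulative: 18.6, 37.0, 39.3, 55.9, 62.3, 85.3, 90.7, 102.6, 117.2, 140.2, 150.6, 169.2.
The total first reaches 106 DD on day 9.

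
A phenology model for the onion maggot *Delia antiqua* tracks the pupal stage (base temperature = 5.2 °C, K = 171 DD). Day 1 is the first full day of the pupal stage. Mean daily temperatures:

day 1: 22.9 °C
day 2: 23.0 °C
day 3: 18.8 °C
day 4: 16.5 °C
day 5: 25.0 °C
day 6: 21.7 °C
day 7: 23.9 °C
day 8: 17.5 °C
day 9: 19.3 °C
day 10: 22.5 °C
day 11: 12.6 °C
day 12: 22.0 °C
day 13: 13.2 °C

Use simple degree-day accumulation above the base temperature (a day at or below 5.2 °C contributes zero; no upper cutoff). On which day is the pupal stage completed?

day 12

Daily DD above 5.2 °C: 17.7, 17.8, 13.6, 11.3, 19.8, 16.5, 18.7, 12.3, 14.1, 17.3, 7.4, 16.8, 8.0.
Cumulative: 17.7, 35.5, 49.1, 60.4, 80.2, 96.7, 115.4, 127.7, 141.8, 159.1, 166.5, 183.3, 191.3.
The total first reaches 171 DD on day 12.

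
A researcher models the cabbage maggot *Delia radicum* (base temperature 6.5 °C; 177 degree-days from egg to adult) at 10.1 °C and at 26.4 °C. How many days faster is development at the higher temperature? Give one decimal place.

40.3 days

At 10.1 °C: 177 / (10.1 − 6.5) = 177 / 3.6 = 49.167 d.
At 26.4 °C: 177 / (26.4 − 6.5) = 177 / 19.9 = 8.894 d.
Difference = |49.167 − 8.894| = 40.272 ≈ 40.3 days.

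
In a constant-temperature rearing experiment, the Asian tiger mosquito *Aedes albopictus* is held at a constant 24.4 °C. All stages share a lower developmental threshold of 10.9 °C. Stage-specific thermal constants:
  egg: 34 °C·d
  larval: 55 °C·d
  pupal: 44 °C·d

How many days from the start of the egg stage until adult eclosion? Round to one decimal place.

9.9 days

Daily accumulation at 24.4 °C = 24.4 − 10.9 = 13.5 DD/day.
Total K = 34 + 55 + 44 = 133 DD.
Total duration = 133 / 13.5 = 9.852 ≈ 9.9 days.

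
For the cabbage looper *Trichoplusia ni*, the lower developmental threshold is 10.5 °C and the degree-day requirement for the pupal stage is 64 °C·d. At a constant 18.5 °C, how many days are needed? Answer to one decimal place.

8.0 days

Daily accumulation = 18.5 − 10.5 = 8.0 DD/day.
Duration = 64 / 8.0 = 8.000 ≈ 8.0 days.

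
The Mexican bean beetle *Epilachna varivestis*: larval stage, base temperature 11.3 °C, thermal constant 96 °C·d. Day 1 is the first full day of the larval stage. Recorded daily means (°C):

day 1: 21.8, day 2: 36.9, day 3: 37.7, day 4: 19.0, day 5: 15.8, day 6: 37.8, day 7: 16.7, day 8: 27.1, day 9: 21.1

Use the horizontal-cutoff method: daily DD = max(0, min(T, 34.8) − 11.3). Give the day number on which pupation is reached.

Daily DD above 11.3 °C (capped at 23.5): 10.5, 23.5, 23.5, 7.7, 4.5, 23.5, 5.4, 15.8, 9.8.
Cumulative: 10.5, 34.0, 57.5, 65.2, 69.7, 93.2, 98.6, 114.4, 124.2.
The total first reaches 96 DD on day 7.

day 7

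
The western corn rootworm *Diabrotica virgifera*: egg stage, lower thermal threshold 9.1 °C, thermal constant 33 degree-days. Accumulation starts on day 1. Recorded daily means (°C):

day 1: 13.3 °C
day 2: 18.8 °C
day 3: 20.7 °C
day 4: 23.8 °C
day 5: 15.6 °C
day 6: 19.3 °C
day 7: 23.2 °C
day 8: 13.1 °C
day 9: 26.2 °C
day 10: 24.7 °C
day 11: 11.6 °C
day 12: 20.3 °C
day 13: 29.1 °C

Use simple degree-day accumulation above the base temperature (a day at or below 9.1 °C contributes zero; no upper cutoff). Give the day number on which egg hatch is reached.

Daily DD above 9.1 °C: 4.2, 9.7, 11.6, 14.7, 6.5, 10.2, 14.1, 4.0, 17.1, 15.6, 2.5, 11.2, 20.0.
Cumulative: 4.2, 13.9, 25.5, 40.2, 46.7, 56.9, 71.0, 75.0, 92.1, 107.7, 110.2, 121.4, 141.4.
The total first reaches 33 DD on day 4.

day 4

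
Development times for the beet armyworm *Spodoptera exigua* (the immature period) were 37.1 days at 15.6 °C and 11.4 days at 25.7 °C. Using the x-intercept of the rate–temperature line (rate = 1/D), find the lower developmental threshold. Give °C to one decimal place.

11.1 °C

Linear rate model ⇒ the product D·(T − T_b) is constant across temperatures.
37.1·(15.6 − T_b) = 11.4·(25.7 − T_b)
T_b = (37.1·15.6 − 11.4·25.7) / (37.1 − 11.4) = 285.78 / 25.7 = 11.120 °C ≈ 11.1 °C.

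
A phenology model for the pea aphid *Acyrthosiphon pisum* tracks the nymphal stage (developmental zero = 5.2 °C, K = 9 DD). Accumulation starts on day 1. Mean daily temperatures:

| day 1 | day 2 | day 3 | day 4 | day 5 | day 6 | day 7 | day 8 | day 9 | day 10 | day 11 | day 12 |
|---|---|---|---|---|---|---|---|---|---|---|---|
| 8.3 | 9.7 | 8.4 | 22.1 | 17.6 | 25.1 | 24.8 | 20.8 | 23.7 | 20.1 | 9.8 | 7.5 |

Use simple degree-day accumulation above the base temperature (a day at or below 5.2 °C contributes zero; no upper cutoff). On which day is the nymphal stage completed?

Daily DD above 5.2 °C: 3.1, 4.5, 3.2, 16.9, 12.4, 19.9, 19.6, 15.6, 18.5, 14.9, 4.6, 2.3.
Cumulative: 3.1, 7.6, 10.8, 27.7, 40.1, 60.0, 79.6, 95.2, 113.7, 128.6, 133.2, 135.5.
The total first reaches 9 DD on day 3.

day 3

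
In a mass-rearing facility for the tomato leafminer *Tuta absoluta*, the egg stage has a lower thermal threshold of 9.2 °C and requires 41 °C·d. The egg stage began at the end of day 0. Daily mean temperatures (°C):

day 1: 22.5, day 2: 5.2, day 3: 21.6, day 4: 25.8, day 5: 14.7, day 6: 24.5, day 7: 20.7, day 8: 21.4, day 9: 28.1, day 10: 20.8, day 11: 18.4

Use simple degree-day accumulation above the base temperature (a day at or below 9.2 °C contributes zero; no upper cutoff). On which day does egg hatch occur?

day 4

Daily DD above 9.2 °C: 13.3, 0.0, 12.4, 16.6, 5.5, 15.3, 11.5, 12.2, 18.9, 11.6, 9.2.
Cumulative: 13.3, 13.3, 25.7, 42.3, 47.8, 63.1, 74.6, 86.8, 105.7, 117.3, 126.5.
The total first reaches 41 DD on day 4.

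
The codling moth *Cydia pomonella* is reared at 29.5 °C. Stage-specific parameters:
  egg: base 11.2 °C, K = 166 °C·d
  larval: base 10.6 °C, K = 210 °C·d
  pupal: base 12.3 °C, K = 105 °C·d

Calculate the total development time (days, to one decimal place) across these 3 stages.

26.3 days

egg: 166 / (29.5 − 11.2) = 166 / 18.3 = 9.071 d.
larval: 210 / (29.5 − 10.6) = 210 / 18.9 = 11.111 d.
pupal: 105 / (29.5 − 12.3) = 105 / 17.2 = 6.105 d.
Sum = 26.287 ≈ 26.3 days.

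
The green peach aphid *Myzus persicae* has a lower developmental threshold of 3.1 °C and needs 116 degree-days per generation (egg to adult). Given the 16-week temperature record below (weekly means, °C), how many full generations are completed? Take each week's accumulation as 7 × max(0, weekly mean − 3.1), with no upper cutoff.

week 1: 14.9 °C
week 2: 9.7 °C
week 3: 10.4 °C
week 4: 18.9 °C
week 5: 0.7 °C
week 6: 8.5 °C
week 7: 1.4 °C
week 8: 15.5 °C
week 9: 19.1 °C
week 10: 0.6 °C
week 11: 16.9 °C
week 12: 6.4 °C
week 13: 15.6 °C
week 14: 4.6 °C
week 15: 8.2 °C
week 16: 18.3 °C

Weekly DD (7 × max(0, T̄ − 3.1)): 82.6, 46.2, 51.1, 110.6, 0.0, 37.8, 0.0, 86.8, 112.0, 0.0, 96.6, 23.1, 87.5, 10.5, 35.7, 106.4.
Season total = 886.9 DD.
Complete generations = ⌊886.9 / 116⌋ = 7.

7 generations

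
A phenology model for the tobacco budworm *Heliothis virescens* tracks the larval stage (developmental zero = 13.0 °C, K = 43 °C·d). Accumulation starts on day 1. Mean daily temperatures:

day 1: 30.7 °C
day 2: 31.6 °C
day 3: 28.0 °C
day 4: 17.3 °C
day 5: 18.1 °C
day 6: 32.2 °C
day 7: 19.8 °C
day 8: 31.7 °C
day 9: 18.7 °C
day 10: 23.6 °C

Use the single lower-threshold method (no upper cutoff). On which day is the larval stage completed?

day 3

Daily DD above 13.0 °C: 17.7, 18.6, 15.0, 4.3, 5.1, 19.2, 6.8, 18.7, 5.7, 10.6.
Cumulative: 17.7, 36.3, 51.3, 55.6, 60.7, 79.9, 86.7, 105.4, 111.1, 121.7.
The total first reaches 43 DD on day 3.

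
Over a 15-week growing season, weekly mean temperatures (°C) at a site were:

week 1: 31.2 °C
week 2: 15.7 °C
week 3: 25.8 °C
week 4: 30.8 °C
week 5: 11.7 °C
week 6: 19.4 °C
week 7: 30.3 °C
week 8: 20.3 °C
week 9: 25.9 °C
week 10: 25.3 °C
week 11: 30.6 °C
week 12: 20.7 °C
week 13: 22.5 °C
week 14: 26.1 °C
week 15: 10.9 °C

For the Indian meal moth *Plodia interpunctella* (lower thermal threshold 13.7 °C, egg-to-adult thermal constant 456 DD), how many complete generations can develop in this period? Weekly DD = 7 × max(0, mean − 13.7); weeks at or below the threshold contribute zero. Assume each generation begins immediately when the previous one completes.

2 generations

Weekly DD (7 × max(0, T̄ − 13.7)): 122.5, 14.0, 84.7, 119.7, 0.0, 39.9, 116.2, 46.2, 85.4, 81.2, 118.3, 49.0, 61.6, 86.8, 0.0.
Season total = 1025.5 DD.
Complete generations = ⌊1025.5 / 456⌋ = 2.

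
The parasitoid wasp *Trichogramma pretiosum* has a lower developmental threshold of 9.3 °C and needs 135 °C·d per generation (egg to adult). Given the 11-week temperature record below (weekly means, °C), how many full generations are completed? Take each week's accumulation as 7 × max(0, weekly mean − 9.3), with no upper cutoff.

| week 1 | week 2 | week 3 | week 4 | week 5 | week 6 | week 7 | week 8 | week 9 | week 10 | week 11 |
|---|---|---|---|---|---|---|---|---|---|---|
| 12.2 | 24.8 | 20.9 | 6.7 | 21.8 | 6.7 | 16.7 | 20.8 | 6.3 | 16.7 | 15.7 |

Weekly DD (7 × max(0, T̄ − 9.3)): 20.3, 108.5, 81.2, 0.0, 87.5, 0.0, 51.8, 80.5, 0.0, 51.8, 44.8.
Season total = 526.4 DD.
Complete generations = ⌊526.4 / 135⌋ = 3.

3 generations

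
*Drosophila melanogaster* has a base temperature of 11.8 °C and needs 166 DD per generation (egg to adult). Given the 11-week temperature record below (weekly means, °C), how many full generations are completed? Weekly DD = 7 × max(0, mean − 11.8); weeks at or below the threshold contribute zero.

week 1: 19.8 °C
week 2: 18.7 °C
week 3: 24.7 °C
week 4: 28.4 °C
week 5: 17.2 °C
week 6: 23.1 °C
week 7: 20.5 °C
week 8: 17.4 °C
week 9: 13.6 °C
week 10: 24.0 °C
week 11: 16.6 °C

Weekly DD (7 × max(0, T̄ − 11.8)): 56.0, 48.3, 90.3, 116.2, 37.8, 79.1, 60.9, 39.2, 12.6, 85.4, 33.6.
Season total = 659.4 DD.
Complete generations = ⌊659.4 / 166⌋ = 3.

3 generations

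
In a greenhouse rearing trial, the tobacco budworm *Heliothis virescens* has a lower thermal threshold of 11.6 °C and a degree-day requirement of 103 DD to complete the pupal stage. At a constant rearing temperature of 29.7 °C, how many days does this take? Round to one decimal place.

5.7 days

Daily accumulation = 29.7 − 11.6 = 18.1 DD/day.
Duration = 103 / 18.1 = 5.691 ≈ 5.7 days.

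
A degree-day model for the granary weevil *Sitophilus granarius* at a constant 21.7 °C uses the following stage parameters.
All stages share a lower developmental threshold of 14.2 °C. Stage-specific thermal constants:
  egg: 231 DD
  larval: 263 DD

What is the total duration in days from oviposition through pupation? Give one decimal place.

65.9 days

Daily accumulation at 21.7 °C = 21.7 − 14.2 = 7.5 DD/day.
Total K = 231 + 263 = 494 DD.
Total duration = 494 / 7.5 = 65.867 ≈ 65.9 days.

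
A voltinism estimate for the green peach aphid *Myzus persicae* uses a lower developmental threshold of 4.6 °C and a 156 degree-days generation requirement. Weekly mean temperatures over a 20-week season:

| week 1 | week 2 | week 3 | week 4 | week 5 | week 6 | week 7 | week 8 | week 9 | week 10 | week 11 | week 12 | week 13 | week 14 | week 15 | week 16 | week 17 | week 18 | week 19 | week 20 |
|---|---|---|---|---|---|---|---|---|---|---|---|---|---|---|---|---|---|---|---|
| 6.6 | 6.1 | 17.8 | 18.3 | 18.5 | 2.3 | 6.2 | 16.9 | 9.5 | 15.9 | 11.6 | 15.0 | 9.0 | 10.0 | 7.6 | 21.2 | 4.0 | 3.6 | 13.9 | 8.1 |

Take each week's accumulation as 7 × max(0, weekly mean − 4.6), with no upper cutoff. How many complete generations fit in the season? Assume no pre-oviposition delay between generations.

6 generations

Weekly DD (7 × max(0, T̄ − 4.6)): 14.0, 10.5, 92.4, 95.9, 97.3, 0.0, 11.2, 86.1, 34.3, 79.1, 49.0, 72.8, 30.8, 37.8, 21.0, 116.2, 0.0, 0.0, 65.1, 24.5.
Season total = 938.0 DD.
Complete generations = ⌊938.0 / 156⌋ = 6.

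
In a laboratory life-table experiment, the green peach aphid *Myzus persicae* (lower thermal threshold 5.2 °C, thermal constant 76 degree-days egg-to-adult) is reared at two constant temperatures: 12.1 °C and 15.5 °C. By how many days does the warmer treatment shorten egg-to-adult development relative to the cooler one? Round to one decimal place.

At 12.1 °C: 76 / (12.1 − 5.2) = 76 / 6.9 = 11.014 d.
At 15.5 °C: 76 / (15.5 − 5.2) = 76 / 10.3 = 7.379 d.
Difference = |11.014 − 7.379| = 3.636 ≈ 3.6 days.

3.6 days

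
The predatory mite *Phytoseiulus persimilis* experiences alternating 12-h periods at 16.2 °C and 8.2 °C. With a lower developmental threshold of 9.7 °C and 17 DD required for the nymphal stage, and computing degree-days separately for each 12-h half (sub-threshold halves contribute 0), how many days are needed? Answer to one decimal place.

5.2 days

Day half: max(0, 16.2 − 9.7) × 0.5 = 6.5 × 0.5 = 3.25 DD.
Night half: max(0, 8.2 − 9.7) × 0.5 = 0.0 × 0.5 = 0.00 DD.
Per 24 h: 3.25 DD/day.
Duration = 17 / 3.25 = 5.231 ≈ 5.2 days.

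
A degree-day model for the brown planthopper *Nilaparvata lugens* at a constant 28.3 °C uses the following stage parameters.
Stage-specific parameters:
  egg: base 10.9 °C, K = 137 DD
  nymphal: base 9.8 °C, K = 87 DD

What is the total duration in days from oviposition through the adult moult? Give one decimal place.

12.6 days

egg: 137 / (28.3 − 10.9) = 137 / 17.4 = 7.874 d.
nymphal: 87 / (28.3 − 9.8) = 87 / 18.5 = 4.703 d.
Sum = 12.576 ≈ 12.6 days.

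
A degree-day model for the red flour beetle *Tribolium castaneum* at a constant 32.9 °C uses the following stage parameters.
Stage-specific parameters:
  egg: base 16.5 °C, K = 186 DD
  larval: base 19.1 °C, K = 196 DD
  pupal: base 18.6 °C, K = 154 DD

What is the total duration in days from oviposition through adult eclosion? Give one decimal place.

egg: 186 / (32.9 − 16.5) = 186 / 16.4 = 11.341 d.
larval: 196 / (32.9 − 19.1) = 196 / 13.8 = 14.203 d.
pupal: 154 / (32.9 − 18.6) = 154 / 14.3 = 10.769 d.
Sum = 36.314 ≈ 36.3 days.

36.3 days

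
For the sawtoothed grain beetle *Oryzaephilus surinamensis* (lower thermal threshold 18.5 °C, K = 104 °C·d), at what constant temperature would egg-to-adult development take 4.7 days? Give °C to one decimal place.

40.6 °C

Required daily accumulation = 104 / 4.7 = 22.128 DD/day.
T = T_base + 22.128 = 18.5 + 22.128 = 40.628 ≈ 40.6 °C.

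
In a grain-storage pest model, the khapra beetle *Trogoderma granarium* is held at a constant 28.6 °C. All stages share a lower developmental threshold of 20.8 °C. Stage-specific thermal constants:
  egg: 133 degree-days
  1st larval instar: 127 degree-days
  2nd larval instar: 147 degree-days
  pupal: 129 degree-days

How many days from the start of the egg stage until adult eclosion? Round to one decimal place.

Daily accumulation at 28.6 °C = 28.6 − 20.8 = 7.8 DD/day.
Total K = 133 + 127 + 147 + 129 = 536 DD.
Total duration = 536 / 7.8 = 68.718 ≈ 68.7 days.

68.7 days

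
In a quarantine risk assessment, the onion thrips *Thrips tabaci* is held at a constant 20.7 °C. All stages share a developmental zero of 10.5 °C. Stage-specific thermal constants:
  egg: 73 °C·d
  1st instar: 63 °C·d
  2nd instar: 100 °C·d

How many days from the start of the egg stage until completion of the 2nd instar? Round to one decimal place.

Daily accumulation at 20.7 °C = 20.7 − 10.5 = 10.2 DD/day.
Total K = 73 + 63 + 100 = 236 DD.
Total duration = 236 / 10.2 = 23.137 ≈ 23.1 days.

23.1 days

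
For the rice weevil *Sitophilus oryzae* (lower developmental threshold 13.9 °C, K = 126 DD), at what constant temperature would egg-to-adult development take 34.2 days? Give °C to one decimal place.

Required daily accumulation = 126 / 34.2 = 3.684 DD/day.
T = T_base + 3.684 = 13.9 + 3.684 = 17.584 ≈ 17.6 °C.

17.6 °C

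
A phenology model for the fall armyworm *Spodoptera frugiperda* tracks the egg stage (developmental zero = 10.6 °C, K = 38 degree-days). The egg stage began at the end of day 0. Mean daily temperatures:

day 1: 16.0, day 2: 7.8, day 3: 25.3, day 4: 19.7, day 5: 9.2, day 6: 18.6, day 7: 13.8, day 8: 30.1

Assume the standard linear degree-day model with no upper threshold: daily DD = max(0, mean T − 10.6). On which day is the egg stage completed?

Daily DD above 10.6 °C: 5.4, 0.0, 14.7, 9.1, 0.0, 8.0, 3.2, 19.5.
Cumulative: 5.4, 5.4, 20.1, 29.2, 29.2, 37.2, 40.4, 59.9.
The total first reaches 38 DD on day 7.

day 7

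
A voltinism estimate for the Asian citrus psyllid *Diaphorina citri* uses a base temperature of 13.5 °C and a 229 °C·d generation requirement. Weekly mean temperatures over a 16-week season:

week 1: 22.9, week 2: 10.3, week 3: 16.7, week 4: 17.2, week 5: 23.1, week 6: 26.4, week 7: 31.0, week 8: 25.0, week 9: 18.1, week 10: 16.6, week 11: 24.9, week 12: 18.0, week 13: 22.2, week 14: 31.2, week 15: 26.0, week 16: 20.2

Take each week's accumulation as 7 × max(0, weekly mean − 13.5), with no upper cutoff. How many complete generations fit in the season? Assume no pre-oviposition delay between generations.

Weekly DD (7 × max(0, T̄ − 13.5)): 65.8, 0.0, 22.4, 25.9, 67.2, 90.3, 122.5, 80.5, 32.2, 21.7, 79.8, 31.5, 60.9, 123.9, 87.5, 46.9.
Season total = 959.0 DD.
Complete generations = ⌊959.0 / 229⌋ = 4.

4 generations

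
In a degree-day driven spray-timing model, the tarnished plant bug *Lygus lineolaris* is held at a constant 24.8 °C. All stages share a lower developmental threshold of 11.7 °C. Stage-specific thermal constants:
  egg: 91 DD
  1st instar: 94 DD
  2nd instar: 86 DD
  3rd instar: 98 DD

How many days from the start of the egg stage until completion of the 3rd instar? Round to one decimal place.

Daily accumulation at 24.8 °C = 24.8 − 11.7 = 13.1 DD/day.
Total K = 91 + 94 + 86 + 98 = 369 DD.
Total duration = 369 / 13.1 = 28.168 ≈ 28.2 days.

28.2 days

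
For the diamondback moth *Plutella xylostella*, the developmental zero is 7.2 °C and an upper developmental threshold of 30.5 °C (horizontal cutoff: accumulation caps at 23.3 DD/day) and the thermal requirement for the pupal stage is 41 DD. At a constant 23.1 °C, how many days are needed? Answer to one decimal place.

2.6 days

Daily accumulation = 23.1 − 7.2 = 15.9 DD/day.
Duration = 41 / 15.9 = 2.579 ≈ 2.6 days.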